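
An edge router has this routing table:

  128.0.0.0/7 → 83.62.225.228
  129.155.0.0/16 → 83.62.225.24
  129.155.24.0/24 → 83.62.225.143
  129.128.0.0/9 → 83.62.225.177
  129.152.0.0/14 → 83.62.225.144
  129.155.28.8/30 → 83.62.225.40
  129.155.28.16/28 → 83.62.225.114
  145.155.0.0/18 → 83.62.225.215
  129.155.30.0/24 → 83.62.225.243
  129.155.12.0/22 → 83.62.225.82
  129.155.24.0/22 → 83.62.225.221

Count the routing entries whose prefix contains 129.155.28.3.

4

Prefixes containing 129.155.28.3:
  128.0.0.0/7 (128.0.0.0 - 129.255.255.255)
  129.128.0.0/9 (129.128.0.0 - 129.255.255.255)
  129.152.0.0/14 (129.152.0.0 - 129.155.255.255)
  129.155.0.0/16 (129.155.0.0 - 129.155.255.255)
Total matching entries: 4.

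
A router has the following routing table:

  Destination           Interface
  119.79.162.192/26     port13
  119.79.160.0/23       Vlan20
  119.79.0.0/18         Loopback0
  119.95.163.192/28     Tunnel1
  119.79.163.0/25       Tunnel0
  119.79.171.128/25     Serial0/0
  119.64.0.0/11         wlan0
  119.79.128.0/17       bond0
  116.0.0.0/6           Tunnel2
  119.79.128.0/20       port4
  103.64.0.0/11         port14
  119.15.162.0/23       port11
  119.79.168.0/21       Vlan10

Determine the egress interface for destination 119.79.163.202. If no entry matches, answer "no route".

Routes whose prefix contains 119.79.163.202:
  116.0.0.0/6 (116.0.0.0 - 119.255.255.255) -> Tunnel2
  119.64.0.0/11 (119.64.0.0 - 119.95.255.255) -> wlan0
  119.79.128.0/17 (119.79.128.0 - 119.79.255.255) -> bond0
More-specific entries that do NOT match:
  119.95.163.192/28 (119.95.163.192 - 119.95.163.207) does not contain 119.79.163.202
  119.79.162.192/26 (119.79.162.192 - 119.79.162.255) does not contain 119.79.163.202
  119.79.163.0/25 (119.79.163.0 - 119.79.163.127) does not contain 119.79.163.202
  119.79.171.128/25 (119.79.171.128 - 119.79.171.255) does not contain 119.79.163.202
  119.79.160.0/23 (119.79.160.0 - 119.79.161.255) does not contain 119.79.163.202
  119.15.162.0/23 (119.15.162.0 - 119.15.163.255) does not contain 119.79.163.202
  119.79.168.0/21 (119.79.168.0 - 119.79.175.255) does not contain 119.79.163.202
  119.79.128.0/20 (119.79.128.0 - 119.79.143.255) does not contain 119.79.163.202
  119.79.0.0/18 (119.79.0.0 - 119.79.63.255) does not contain 119.79.163.202
Longest matching prefix is /17 -> interface bond0.

bond0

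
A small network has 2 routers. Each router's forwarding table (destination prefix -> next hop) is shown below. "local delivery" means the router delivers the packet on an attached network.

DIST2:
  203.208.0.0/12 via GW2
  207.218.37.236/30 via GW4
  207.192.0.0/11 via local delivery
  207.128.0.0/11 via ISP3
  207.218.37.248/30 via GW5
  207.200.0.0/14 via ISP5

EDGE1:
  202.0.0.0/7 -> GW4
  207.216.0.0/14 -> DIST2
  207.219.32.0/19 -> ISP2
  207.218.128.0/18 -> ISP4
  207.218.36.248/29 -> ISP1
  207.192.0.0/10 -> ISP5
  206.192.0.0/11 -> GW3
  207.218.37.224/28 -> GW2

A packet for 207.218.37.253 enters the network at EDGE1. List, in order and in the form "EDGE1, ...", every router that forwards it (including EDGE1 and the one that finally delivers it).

At EDGE1: longest match for 207.218.37.253 is 207.216.0.0/14 -> DIST2
At DIST2: longest match for 207.218.37.253 is 207.192.0.0/11 -> local delivery

EDGE1, DIST2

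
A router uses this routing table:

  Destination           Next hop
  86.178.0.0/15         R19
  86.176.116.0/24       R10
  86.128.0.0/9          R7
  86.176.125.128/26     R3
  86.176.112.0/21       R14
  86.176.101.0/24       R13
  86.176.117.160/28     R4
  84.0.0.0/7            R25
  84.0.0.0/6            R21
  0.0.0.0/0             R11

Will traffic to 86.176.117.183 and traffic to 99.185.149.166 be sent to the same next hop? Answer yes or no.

86.176.117.183: longest match 86.176.112.0/21 -> R14
99.185.149.166: longest match 0.0.0.0/0 -> R11

no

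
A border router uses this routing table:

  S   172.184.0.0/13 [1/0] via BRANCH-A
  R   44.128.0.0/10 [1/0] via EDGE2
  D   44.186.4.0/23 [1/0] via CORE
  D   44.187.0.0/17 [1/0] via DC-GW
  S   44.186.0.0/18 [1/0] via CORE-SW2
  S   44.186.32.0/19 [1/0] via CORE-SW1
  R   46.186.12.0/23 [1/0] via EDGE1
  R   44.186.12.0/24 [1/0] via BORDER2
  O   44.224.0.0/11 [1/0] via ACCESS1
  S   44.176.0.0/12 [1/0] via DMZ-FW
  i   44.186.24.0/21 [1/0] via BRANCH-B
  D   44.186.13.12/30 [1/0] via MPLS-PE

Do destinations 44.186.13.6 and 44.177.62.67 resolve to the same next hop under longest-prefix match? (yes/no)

44.186.13.6: longest match 44.186.0.0/18 -> CORE-SW2
44.177.62.67: longest match 44.176.0.0/12 -> DMZ-FW

no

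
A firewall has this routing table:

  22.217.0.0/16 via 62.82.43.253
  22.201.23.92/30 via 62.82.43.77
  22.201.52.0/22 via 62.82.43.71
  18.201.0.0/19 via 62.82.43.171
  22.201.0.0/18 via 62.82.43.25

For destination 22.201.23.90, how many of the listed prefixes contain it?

1

Prefixes containing 22.201.23.90:
  22.201.0.0/18 (22.201.0.0 - 22.201.63.255)
Total matching entries: 1.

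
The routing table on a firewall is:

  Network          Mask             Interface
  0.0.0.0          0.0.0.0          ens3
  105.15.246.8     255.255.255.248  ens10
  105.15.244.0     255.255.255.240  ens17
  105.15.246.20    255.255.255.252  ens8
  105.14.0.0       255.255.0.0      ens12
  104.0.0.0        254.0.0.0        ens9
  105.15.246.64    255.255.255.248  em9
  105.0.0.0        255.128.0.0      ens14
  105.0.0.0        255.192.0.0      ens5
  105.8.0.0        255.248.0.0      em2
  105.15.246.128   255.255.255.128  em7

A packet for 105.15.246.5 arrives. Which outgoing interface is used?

Routes whose prefix contains 105.15.246.5:
  0.0.0.0/0 (default, matches everything) -> ens3
  104.0.0.0/7 (104.0.0.0 - 105.255.255.255) -> ens9
  105.0.0.0/9 (105.0.0.0 - 105.127.255.255) -> ens14
  105.0.0.0/10 (105.0.0.0 - 105.63.255.255) -> ens5
  105.8.0.0/13 (105.8.0.0 - 105.15.255.255) -> em2
More-specific entries that do NOT match:
  105.15.246.20/30 (105.15.246.20 - 105.15.246.23) does not contain 105.15.246.5
  105.15.246.8/29 (105.15.246.8 - 105.15.246.15) does not contain 105.15.246.5
  105.15.246.64/29 (105.15.246.64 - 105.15.246.71) does not contain 105.15.246.5
  105.15.244.0/28 (105.15.244.0 - 105.15.244.15) does not contain 105.15.246.5
  105.15.246.128/25 (105.15.246.128 - 105.15.246.255) does not contain 105.15.246.5
  105.14.0.0/16 (105.14.0.0 - 105.14.255.255) does not contain 105.15.246.5
Longest matching prefix is /13 -> interface em2.

em2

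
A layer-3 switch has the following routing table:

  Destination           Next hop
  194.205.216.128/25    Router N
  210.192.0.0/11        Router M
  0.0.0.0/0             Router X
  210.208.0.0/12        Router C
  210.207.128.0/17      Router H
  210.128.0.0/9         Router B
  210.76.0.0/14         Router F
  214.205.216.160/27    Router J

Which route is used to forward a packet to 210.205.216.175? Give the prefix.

Entries matching 210.205.216.175:
  0.0.0.0/0 (default, matches everything)
  210.128.0.0/9 (210.128.0.0 - 210.255.255.255)
  210.192.0.0/11 (210.192.0.0 - 210.223.255.255)
Most specific is 210.192.0.0/11.

210.192.0.0/11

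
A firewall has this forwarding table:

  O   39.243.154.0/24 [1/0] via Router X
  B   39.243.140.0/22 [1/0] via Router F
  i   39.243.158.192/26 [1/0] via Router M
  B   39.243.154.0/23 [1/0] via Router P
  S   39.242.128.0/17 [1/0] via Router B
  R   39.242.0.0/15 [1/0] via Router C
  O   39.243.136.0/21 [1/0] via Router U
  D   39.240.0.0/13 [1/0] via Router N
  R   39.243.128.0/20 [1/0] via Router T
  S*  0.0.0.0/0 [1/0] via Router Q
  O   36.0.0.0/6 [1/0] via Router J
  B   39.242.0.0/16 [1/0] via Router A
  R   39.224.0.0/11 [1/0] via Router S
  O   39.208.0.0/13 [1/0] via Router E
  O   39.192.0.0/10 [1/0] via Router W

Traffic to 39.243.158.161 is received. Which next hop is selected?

Routes whose prefix contains 39.243.158.161:
  0.0.0.0/0 (default, matches everything) -> Router Q
  36.0.0.0/6 (36.0.0.0 - 39.255.255.255) -> Router J
  39.192.0.0/10 (39.192.0.0 - 39.255.255.255) -> Router W
  39.224.0.0/11 (39.224.0.0 - 39.255.255.255) -> Router S
  39.240.0.0/13 (39.240.0.0 - 39.247.255.255) -> Router N
  39.242.0.0/15 (39.242.0.0 - 39.243.255.255) -> Router C
More-specific entries that do NOT match:
  39.243.158.192/26 (39.243.158.192 - 39.243.158.255) does not contain 39.243.158.161
  39.243.154.0/24 (39.243.154.0 - 39.243.154.255) does not contain 39.243.158.161
  39.243.154.0/23 (39.243.154.0 - 39.243.155.255) does not contain 39.243.158.161
  39.243.140.0/22 (39.243.140.0 - 39.243.143.255) does not contain 39.243.158.161
  39.243.136.0/21 (39.243.136.0 - 39.243.143.255) does not contain 39.243.158.161
  39.243.128.0/20 (39.243.128.0 - 39.243.143.255) does not contain 39.243.158.161
  39.242.128.0/17 (39.242.128.0 - 39.242.255.255) does not contain 39.243.158.161
  39.242.0.0/16 (39.242.0.0 - 39.242.255.255) does not contain 39.243.158.161
Longest matching prefix is /15 -> next hop Router C.

Router C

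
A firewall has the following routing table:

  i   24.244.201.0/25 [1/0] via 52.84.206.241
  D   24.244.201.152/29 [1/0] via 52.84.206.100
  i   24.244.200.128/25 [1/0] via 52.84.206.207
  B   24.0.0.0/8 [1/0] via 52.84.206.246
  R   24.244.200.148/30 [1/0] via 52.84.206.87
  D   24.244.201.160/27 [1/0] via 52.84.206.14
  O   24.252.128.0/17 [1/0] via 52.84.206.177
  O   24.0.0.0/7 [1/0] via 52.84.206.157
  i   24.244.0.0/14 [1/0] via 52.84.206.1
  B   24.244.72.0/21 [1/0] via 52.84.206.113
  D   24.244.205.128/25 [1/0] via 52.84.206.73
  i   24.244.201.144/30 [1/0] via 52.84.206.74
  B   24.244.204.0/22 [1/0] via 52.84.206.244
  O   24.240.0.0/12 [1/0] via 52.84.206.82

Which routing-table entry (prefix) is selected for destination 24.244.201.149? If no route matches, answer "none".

24.244.0.0/14

Entries matching 24.244.201.149:
  24.0.0.0/7 (24.0.0.0 - 25.255.255.255)
  24.0.0.0/8 (24.0.0.0 - 24.255.255.255)
  24.240.0.0/12 (24.240.0.0 - 24.255.255.255)
  24.244.0.0/14 (24.244.0.0 - 24.247.255.255)
Most specific is 24.244.0.0/14.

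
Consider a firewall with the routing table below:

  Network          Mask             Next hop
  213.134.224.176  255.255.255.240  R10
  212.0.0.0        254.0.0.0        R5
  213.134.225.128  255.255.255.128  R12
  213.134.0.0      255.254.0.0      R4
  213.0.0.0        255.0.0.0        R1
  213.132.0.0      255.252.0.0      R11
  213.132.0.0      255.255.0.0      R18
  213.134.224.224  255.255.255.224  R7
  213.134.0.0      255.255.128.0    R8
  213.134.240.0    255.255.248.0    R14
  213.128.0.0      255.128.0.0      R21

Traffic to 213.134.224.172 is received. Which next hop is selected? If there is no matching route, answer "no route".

R4

Routes whose prefix contains 213.134.224.172:
  212.0.0.0/7 (212.0.0.0 - 213.255.255.255) -> R5
  213.0.0.0/8 (213.0.0.0 - 213.255.255.255) -> R1
  213.128.0.0/9 (213.128.0.0 - 213.255.255.255) -> R21
  213.132.0.0/14 (213.132.0.0 - 213.135.255.255) -> R11
  213.134.0.0/15 (213.134.0.0 - 213.135.255.255) -> R4
More-specific entries that do NOT match:
  213.134.224.176/28 (213.134.224.176 - 213.134.224.191) does not contain 213.134.224.172
  213.134.224.224/27 (213.134.224.224 - 213.134.224.255) does not contain 213.134.224.172
  213.134.225.128/25 (213.134.225.128 - 213.134.225.255) does not contain 213.134.224.172
  213.134.240.0/21 (213.134.240.0 - 213.134.247.255) does not contain 213.134.224.172
  213.134.0.0/17 (213.134.0.0 - 213.134.127.255) does not contain 213.134.224.172
  213.132.0.0/16 (213.132.0.0 - 213.132.255.255) does not contain 213.134.224.172
Longest matching prefix is /15 -> next hop R4.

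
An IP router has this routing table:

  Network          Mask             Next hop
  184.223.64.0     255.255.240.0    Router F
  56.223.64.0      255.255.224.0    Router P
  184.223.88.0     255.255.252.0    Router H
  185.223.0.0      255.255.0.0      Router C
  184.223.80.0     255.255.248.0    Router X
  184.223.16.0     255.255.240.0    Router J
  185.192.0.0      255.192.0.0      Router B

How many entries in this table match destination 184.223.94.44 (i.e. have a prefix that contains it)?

No listed prefix contains 184.223.94.44.
Total matching entries: 0.

0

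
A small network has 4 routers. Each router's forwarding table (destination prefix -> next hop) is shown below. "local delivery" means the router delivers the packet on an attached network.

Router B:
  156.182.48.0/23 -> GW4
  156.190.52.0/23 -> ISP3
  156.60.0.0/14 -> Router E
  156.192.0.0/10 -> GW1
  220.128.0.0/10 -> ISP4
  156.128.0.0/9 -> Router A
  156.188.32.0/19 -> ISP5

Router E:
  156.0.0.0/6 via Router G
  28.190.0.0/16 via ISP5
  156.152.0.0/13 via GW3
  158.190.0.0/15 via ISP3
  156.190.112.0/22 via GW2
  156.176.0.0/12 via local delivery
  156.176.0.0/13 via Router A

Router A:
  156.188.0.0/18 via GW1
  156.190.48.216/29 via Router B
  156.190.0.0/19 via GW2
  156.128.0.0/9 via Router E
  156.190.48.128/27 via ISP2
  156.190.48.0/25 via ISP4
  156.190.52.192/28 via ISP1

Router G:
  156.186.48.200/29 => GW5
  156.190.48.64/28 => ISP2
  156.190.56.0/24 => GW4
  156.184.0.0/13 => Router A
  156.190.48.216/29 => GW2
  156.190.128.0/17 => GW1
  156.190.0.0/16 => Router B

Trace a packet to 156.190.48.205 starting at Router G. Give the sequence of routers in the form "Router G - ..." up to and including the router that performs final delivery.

Router G - Router B - Router A - Router E

At Router G: longest match for 156.190.48.205 is 156.190.0.0/16 -> Router B
At Router B: longest match for 156.190.48.205 is 156.128.0.0/9 -> Router A
At Router A: longest match for 156.190.48.205 is 156.128.0.0/9 -> Router E
At Router E: longest match for 156.190.48.205 is 156.176.0.0/12 -> local delivery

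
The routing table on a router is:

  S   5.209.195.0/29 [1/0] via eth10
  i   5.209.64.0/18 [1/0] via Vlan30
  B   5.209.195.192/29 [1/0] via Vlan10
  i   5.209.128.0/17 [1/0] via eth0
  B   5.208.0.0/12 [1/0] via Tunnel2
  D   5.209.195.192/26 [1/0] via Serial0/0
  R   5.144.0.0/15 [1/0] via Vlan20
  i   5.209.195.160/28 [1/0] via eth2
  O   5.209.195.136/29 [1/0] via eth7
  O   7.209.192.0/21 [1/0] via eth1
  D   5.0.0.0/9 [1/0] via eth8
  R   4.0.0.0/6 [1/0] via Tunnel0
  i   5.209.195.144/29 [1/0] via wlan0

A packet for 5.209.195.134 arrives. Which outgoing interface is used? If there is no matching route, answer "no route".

Routes whose prefix contains 5.209.195.134:
  4.0.0.0/6 (4.0.0.0 - 7.255.255.255) -> Tunnel0
  5.208.0.0/12 (5.208.0.0 - 5.223.255.255) -> Tunnel2
  5.209.128.0/17 (5.209.128.0 - 5.209.255.255) -> eth0
More-specific entries that do NOT match:
  5.209.195.0/29 (5.209.195.0 - 5.209.195.7) does not contain 5.209.195.134
  5.209.195.192/29 (5.209.195.192 - 5.209.195.199) does not contain 5.209.195.134
  5.209.195.136/29 (5.209.195.136 - 5.209.195.143) does not contain 5.209.195.134
  5.209.195.144/29 (5.209.195.144 - 5.209.195.151) does not contain 5.209.195.134
  5.209.195.160/28 (5.209.195.160 - 5.209.195.175) does not contain 5.209.195.134
  5.209.195.192/26 (5.209.195.192 - 5.209.195.255) does not contain 5.209.195.134
  7.209.192.0/21 (7.209.192.0 - 7.209.199.255) does not contain 5.209.195.134
  5.209.64.0/18 (5.209.64.0 - 5.209.127.255) does not contain 5.209.195.134
Longest matching prefix is /17 -> interface eth0.

eth0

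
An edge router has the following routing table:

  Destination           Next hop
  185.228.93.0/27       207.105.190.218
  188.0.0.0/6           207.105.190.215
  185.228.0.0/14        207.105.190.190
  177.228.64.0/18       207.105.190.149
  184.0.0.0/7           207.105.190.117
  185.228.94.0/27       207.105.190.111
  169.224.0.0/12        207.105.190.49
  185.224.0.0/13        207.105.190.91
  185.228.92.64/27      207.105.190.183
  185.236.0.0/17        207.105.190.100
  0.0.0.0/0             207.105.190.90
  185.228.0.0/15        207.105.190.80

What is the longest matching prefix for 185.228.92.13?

185.228.0.0/15

Entries matching 185.228.92.13:
  0.0.0.0/0 (default, matches everything)
  184.0.0.0/7 (184.0.0.0 - 185.255.255.255)
  185.224.0.0/13 (185.224.0.0 - 185.231.255.255)
  185.228.0.0/14 (185.228.0.0 - 185.231.255.255)
  185.228.0.0/15 (185.228.0.0 - 185.229.255.255)
Most specific is 185.228.0.0/15.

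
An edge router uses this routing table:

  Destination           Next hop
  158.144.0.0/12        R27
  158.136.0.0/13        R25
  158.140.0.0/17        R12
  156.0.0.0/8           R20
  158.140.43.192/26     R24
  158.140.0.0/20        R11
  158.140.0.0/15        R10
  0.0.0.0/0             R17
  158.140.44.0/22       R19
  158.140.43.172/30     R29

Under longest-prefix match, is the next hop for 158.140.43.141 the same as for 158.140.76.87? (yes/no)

yes

158.140.43.141: longest match 158.140.0.0/17 -> R12
158.140.76.87: longest match 158.140.0.0/17 -> R12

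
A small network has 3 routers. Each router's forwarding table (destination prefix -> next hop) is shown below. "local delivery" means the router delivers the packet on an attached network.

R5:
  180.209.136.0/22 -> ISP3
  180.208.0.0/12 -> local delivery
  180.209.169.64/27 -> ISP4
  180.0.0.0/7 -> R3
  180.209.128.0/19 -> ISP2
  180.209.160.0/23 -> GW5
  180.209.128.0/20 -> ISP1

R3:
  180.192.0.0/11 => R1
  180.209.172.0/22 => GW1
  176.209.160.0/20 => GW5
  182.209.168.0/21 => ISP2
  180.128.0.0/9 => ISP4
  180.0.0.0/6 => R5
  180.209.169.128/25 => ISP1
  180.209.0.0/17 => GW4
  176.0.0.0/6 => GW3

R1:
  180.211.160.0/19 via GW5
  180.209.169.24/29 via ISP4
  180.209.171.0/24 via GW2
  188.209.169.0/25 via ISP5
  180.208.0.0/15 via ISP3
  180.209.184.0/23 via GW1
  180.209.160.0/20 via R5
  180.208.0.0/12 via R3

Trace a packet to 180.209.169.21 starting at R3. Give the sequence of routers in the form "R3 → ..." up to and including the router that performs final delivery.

R3 → R1 → R5

At R3: longest match for 180.209.169.21 is 180.192.0.0/11 -> R1
At R1: longest match for 180.209.169.21 is 180.209.160.0/20 -> R5
At R5: longest match for 180.209.169.21 is 180.208.0.0/12 -> local delivery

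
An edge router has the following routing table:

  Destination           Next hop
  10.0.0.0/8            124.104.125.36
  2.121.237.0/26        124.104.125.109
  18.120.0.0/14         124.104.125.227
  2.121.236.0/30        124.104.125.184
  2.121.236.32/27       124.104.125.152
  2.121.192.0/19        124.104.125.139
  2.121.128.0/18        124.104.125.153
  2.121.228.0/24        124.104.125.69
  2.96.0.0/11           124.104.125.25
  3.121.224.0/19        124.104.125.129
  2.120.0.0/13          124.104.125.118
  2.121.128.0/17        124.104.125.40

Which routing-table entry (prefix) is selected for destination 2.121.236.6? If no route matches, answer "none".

2.121.128.0/17

Entries matching 2.121.236.6:
  2.96.0.0/11 (2.96.0.0 - 2.127.255.255)
  2.120.0.0/13 (2.120.0.0 - 2.127.255.255)
  2.121.128.0/17 (2.121.128.0 - 2.121.255.255)
Most specific is 2.121.128.0/17.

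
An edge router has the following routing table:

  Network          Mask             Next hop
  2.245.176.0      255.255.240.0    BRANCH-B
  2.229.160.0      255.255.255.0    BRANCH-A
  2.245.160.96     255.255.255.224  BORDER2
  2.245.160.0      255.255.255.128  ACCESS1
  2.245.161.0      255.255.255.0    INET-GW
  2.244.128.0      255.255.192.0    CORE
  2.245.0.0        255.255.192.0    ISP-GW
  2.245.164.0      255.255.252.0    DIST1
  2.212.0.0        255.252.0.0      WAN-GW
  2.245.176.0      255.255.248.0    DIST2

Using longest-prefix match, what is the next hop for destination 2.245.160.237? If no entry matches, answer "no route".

no route

No entry's prefix contains 2.245.160.237; there is no default route.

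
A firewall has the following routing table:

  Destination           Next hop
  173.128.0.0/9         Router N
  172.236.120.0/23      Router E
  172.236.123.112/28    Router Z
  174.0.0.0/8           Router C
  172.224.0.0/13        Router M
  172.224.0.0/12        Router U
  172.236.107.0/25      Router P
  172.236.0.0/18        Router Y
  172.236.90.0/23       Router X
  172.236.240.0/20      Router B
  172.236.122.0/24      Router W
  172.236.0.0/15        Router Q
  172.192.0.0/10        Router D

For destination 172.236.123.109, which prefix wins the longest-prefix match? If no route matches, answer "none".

172.236.0.0/15

Entries matching 172.236.123.109:
  172.192.0.0/10 (172.192.0.0 - 172.255.255.255)
  172.224.0.0/12 (172.224.0.0 - 172.239.255.255)
  172.236.0.0/15 (172.236.0.0 - 172.237.255.255)
Most specific is 172.236.0.0/15.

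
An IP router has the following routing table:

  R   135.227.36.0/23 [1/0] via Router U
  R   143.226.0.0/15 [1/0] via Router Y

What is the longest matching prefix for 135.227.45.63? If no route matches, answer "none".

none

135.227.45.63 is outside every listed prefix and there is no default route.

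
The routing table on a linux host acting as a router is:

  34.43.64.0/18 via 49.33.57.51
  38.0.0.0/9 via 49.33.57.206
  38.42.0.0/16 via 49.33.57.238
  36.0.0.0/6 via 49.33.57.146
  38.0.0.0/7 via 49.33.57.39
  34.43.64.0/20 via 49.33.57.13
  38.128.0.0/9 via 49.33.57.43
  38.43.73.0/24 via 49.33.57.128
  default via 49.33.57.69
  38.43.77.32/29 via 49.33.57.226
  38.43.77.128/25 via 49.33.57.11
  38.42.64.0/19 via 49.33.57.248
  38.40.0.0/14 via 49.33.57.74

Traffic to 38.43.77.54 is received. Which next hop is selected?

49.33.57.74

Routes whose prefix contains 38.43.77.54:
  0.0.0.0/0 (default, matches everything) -> 49.33.57.69
  36.0.0.0/6 (36.0.0.0 - 39.255.255.255) -> 49.33.57.146
  38.0.0.0/7 (38.0.0.0 - 39.255.255.255) -> 49.33.57.39
  38.0.0.0/9 (38.0.0.0 - 38.127.255.255) -> 49.33.57.206
  38.40.0.0/14 (38.40.0.0 - 38.43.255.255) -> 49.33.57.74
More-specific entries that do NOT match:
  38.43.77.32/29 (38.43.77.32 - 38.43.77.39) does not contain 38.43.77.54
  38.43.77.128/25 (38.43.77.128 - 38.43.77.255) does not contain 38.43.77.54
  38.43.73.0/24 (38.43.73.0 - 38.43.73.255) does not contain 38.43.77.54
  34.43.64.0/20 (34.43.64.0 - 34.43.79.255) does not contain 38.43.77.54
  38.42.64.0/19 (38.42.64.0 - 38.42.95.255) does not contain 38.43.77.54
  34.43.64.0/18 (34.43.64.0 - 34.43.127.255) does not contain 38.43.77.54
  38.42.0.0/16 (38.42.0.0 - 38.42.255.255) does not contain 38.43.77.54
Longest matching prefix is /14 -> next hop 49.33.57.74.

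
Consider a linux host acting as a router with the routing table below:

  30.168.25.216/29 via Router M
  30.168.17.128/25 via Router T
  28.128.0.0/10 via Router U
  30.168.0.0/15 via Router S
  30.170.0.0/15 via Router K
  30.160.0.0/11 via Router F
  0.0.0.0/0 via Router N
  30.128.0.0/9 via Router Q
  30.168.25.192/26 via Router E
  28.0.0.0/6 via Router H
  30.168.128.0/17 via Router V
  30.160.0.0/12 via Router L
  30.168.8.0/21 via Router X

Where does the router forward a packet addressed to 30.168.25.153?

Routes whose prefix contains 30.168.25.153:
  0.0.0.0/0 (default, matches everything) -> Router N
  28.0.0.0/6 (28.0.0.0 - 31.255.255.255) -> Router H
  30.128.0.0/9 (30.128.0.0 - 30.255.255.255) -> Router Q
  30.160.0.0/11 (30.160.0.0 - 30.191.255.255) -> Router F
  30.160.0.0/12 (30.160.0.0 - 30.175.255.255) -> Router L
  30.168.0.0/15 (30.168.0.0 - 30.169.255.255) -> Router S
More-specific entries that do NOT match:
  30.168.25.216/29 (30.168.25.216 - 30.168.25.223) does not contain 30.168.25.153
  30.168.25.192/26 (30.168.25.192 - 30.168.25.255) does not contain 30.168.25.153
  30.168.17.128/25 (30.168.17.128 - 30.168.17.255) does not contain 30.168.25.153
  30.168.8.0/21 (30.168.8.0 - 30.168.15.255) does not contain 30.168.25.153
  30.168.128.0/17 (30.168.128.0 - 30.168.255.255) does not contain 30.168.25.153
Longest matching prefix is /15 -> next hop Router S.

Router S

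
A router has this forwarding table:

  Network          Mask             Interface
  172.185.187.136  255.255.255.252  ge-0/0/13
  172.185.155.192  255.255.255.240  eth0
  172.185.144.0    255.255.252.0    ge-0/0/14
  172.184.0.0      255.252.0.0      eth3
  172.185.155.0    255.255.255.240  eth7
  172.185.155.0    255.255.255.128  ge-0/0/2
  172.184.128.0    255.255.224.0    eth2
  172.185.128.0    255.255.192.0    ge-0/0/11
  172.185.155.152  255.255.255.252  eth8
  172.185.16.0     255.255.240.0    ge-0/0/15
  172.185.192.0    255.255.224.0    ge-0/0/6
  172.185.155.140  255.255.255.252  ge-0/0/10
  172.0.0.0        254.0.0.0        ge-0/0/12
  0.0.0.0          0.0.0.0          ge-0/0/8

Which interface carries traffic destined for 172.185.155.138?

Routes whose prefix contains 172.185.155.138:
  0.0.0.0/0 (default, matches everything) -> ge-0/0/8
  172.0.0.0/7 (172.0.0.0 - 173.255.255.255) -> ge-0/0/12
  172.184.0.0/14 (172.184.0.0 - 172.187.255.255) -> eth3
  172.185.128.0/18 (172.185.128.0 - 172.185.191.255) -> ge-0/0/11
More-specific entries that do NOT match:
  172.185.187.136/30 (172.185.187.136 - 172.185.187.139) does not contain 172.185.155.138
  172.185.155.152/30 (172.185.155.152 - 172.185.155.155) does not contain 172.185.155.138
  172.185.155.140/30 (172.185.155.140 - 172.185.155.143) does not contain 172.185.155.138
  172.185.155.192/28 (172.185.155.192 - 172.185.155.207) does not contain 172.185.155.138
  172.185.155.0/28 (172.185.155.0 - 172.185.155.15) does not contain 172.185.155.138
  172.185.155.0/25 (172.185.155.0 - 172.185.155.127) does not contain 172.185.155.138
  172.185.144.0/22 (172.185.144.0 - 172.185.147.255) does not contain 172.185.155.138
  172.185.16.0/20 (172.185.16.0 - 172.185.31.255) does not contain 172.185.155.138
  172.184.128.0/19 (172.184.128.0 - 172.184.159.255) does not contain 172.185.155.138
  172.185.192.0/19 (172.185.192.0 - 172.185.223.255) does not contain 172.185.155.138
Longest matching prefix is /18 -> interface ge-0/0/11.

ge-0/0/11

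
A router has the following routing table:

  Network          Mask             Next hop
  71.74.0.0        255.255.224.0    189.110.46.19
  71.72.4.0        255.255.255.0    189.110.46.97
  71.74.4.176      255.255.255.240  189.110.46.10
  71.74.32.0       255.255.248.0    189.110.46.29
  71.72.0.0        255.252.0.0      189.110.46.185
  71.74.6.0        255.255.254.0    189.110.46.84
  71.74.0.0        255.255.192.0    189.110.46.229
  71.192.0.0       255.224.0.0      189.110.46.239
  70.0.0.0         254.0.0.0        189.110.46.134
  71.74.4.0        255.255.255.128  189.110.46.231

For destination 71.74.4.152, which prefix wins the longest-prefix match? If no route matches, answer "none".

71.74.0.0/19

Entries matching 71.74.4.152:
  70.0.0.0/7 (70.0.0.0 - 71.255.255.255)
  71.72.0.0/14 (71.72.0.0 - 71.75.255.255)
  71.74.0.0/18 (71.74.0.0 - 71.74.63.255)
  71.74.0.0/19 (71.74.0.0 - 71.74.31.255)
Most specific is 71.74.0.0/19.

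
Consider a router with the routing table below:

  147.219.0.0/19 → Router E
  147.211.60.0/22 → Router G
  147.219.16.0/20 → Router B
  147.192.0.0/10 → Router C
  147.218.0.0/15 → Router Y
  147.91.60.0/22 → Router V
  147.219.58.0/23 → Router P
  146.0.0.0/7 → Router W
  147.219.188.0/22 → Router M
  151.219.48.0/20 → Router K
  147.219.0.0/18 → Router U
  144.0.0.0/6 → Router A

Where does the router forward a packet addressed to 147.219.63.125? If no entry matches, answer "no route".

Router U

Routes whose prefix contains 147.219.63.125:
  144.0.0.0/6 (144.0.0.0 - 147.255.255.255) -> Router A
  146.0.0.0/7 (146.0.0.0 - 147.255.255.255) -> Router W
  147.192.0.0/10 (147.192.0.0 - 147.255.255.255) -> Router C
  147.218.0.0/15 (147.218.0.0 - 147.219.255.255) -> Router Y
  147.219.0.0/18 (147.219.0.0 - 147.219.63.255) -> Router U
More-specific entries that do NOT match:
  147.219.58.0/23 (147.219.58.0 - 147.219.59.255) does not contain 147.219.63.125
  147.211.60.0/22 (147.211.60.0 - 147.211.63.255) does not contain 147.219.63.125
  147.91.60.0/22 (147.91.60.0 - 147.91.63.255) does not contain 147.219.63.125
  147.219.188.0/22 (147.219.188.0 - 147.219.191.255) does not contain 147.219.63.125
  147.219.16.0/20 (147.219.16.0 - 147.219.31.255) does not contain 147.219.63.125
  151.219.48.0/20 (151.219.48.0 - 151.219.63.255) does not contain 147.219.63.125
  147.219.0.0/19 (147.219.0.0 - 147.219.31.255) does not contain 147.219.63.125
Longest matching prefix is /18 -> next hop Router U.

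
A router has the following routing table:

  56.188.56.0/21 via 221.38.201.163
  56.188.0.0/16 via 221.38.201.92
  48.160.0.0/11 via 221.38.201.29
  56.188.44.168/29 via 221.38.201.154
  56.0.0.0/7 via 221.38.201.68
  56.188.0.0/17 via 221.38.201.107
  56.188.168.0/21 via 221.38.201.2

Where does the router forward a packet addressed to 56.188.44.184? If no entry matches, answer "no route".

221.38.201.107

Routes whose prefix contains 56.188.44.184:
  56.0.0.0/7 (56.0.0.0 - 57.255.255.255) -> 221.38.201.68
  56.188.0.0/16 (56.188.0.0 - 56.188.255.255) -> 221.38.201.92
  56.188.0.0/17 (56.188.0.0 - 56.188.127.255) -> 221.38.201.107
More-specific entries that do NOT match:
  56.188.44.168/29 (56.188.44.168 - 56.188.44.175) does not contain 56.188.44.184
  56.188.56.0/21 (56.188.56.0 - 56.188.63.255) does not contain 56.188.44.184
  56.188.168.0/21 (56.188.168.0 - 56.188.175.255) does not contain 56.188.44.184
Longest matching prefix is /17 -> next hop 221.38.201.107.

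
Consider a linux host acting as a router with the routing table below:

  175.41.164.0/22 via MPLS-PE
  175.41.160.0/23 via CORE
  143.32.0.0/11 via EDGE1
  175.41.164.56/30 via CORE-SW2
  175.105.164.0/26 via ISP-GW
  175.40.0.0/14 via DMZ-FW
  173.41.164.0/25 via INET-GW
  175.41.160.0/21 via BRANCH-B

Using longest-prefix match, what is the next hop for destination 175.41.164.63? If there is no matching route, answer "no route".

Routes whose prefix contains 175.41.164.63:
  175.40.0.0/14 (175.40.0.0 - 175.43.255.255) -> DMZ-FW
  175.41.160.0/21 (175.41.160.0 - 175.41.167.255) -> BRANCH-B
  175.41.164.0/22 (175.41.164.0 - 175.41.167.255) -> MPLS-PE
More-specific entries that do NOT match:
  175.41.164.56/30 (175.41.164.56 - 175.41.164.59) does not contain 175.41.164.63
  175.105.164.0/26 (175.105.164.0 - 175.105.164.63) does not contain 175.41.164.63
  173.41.164.0/25 (173.41.164.0 - 173.41.164.127) does not contain 175.41.164.63
  175.41.160.0/23 (175.41.160.0 - 175.41.161.255) does not contain 175.41.164.63
Longest matching prefix is /22 -> next hop MPLS-PE.

MPLS-PE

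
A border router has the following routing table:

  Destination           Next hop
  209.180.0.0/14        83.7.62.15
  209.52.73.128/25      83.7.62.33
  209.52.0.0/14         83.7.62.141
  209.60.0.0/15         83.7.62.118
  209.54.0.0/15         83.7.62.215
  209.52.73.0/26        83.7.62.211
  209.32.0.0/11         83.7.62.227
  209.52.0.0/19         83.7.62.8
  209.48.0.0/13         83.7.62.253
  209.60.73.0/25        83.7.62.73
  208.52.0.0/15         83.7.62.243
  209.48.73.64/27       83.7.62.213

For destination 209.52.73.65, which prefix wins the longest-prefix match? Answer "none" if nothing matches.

Entries matching 209.52.73.65:
  209.32.0.0/11 (209.32.0.0 - 209.63.255.255)
  209.48.0.0/13 (209.48.0.0 - 209.55.255.255)
  209.52.0.0/14 (209.52.0.0 - 209.55.255.255)
Most specific is 209.52.0.0/14.

209.52.0.0/14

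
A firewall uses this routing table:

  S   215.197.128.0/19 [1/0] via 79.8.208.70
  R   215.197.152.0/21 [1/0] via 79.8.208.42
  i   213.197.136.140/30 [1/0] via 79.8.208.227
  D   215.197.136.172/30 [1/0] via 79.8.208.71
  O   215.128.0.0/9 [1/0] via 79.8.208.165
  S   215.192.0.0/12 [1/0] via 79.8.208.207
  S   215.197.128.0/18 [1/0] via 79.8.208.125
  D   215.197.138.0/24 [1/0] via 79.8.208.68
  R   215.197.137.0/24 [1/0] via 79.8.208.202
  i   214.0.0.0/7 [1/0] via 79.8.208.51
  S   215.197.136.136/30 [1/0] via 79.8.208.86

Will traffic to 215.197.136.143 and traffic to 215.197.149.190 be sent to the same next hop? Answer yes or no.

yes

215.197.136.143: longest match 215.197.128.0/19 -> 79.8.208.70
215.197.149.190: longest match 215.197.128.0/19 -> 79.8.208.70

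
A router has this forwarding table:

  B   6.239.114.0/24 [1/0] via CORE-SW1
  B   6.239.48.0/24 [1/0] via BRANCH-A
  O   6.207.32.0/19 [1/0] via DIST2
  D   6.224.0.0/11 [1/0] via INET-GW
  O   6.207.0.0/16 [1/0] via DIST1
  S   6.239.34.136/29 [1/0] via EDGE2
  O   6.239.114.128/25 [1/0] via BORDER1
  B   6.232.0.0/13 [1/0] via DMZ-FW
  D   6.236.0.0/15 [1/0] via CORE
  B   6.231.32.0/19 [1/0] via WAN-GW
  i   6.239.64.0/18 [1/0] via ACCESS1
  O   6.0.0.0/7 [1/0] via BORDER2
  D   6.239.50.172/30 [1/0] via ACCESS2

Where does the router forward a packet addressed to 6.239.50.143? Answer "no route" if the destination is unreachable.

Routes whose prefix contains 6.239.50.143:
  6.0.0.0/7 (6.0.0.0 - 7.255.255.255) -> BORDER2
  6.224.0.0/11 (6.224.0.0 - 6.255.255.255) -> INET-GW
  6.232.0.0/13 (6.232.0.0 - 6.239.255.255) -> DMZ-FW
More-specific entries that do NOT match:
  6.239.50.172/30 (6.239.50.172 - 6.239.50.175) does not contain 6.239.50.143
  6.239.34.136/29 (6.239.34.136 - 6.239.34.143) does not contain 6.239.50.143
  6.239.114.128/25 (6.239.114.128 - 6.239.114.255) does not contain 6.239.50.143
  6.239.114.0/24 (6.239.114.0 - 6.239.114.255) does not contain 6.239.50.143
  6.239.48.0/24 (6.239.48.0 - 6.239.48.255) does not contain 6.239.50.143
  6.207.32.0/19 (6.207.32.0 - 6.207.63.255) does not contain 6.239.50.143
  6.231.32.0/19 (6.231.32.0 - 6.231.63.255) does not contain 6.239.50.143
  6.239.64.0/18 (6.239.64.0 - 6.239.127.255) does not contain 6.239.50.143
  6.207.0.0/16 (6.207.0.0 - 6.207.255.255) does not contain 6.239.50.143
  6.236.0.0/15 (6.236.0.0 - 6.237.255.255) does not contain 6.239.50.143
Longest matching prefix is /13 -> next hop DMZ-FW.

DMZ-FW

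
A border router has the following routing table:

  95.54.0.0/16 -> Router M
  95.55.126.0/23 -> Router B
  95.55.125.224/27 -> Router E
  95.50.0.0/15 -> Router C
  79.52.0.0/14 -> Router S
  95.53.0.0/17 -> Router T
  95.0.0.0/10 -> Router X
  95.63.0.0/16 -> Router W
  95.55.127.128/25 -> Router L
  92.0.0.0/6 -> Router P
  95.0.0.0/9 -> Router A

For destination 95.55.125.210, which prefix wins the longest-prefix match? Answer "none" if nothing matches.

Entries matching 95.55.125.210:
  92.0.0.0/6 (92.0.0.0 - 95.255.255.255)
  95.0.0.0/9 (95.0.0.0 - 95.127.255.255)
  95.0.0.0/10 (95.0.0.0 - 95.63.255.255)
Most specific is 95.0.0.0/10.

95.0.0.0/10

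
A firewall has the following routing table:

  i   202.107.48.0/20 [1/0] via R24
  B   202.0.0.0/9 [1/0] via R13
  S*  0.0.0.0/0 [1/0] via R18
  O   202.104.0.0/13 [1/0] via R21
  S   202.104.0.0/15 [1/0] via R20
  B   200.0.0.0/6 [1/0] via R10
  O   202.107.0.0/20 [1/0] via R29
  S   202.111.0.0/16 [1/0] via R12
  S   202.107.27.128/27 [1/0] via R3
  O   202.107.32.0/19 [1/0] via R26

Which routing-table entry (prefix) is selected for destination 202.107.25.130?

202.104.0.0/13

Entries matching 202.107.25.130:
  0.0.0.0/0 (default, matches everything)
  200.0.0.0/6 (200.0.0.0 - 203.255.255.255)
  202.0.0.0/9 (202.0.0.0 - 202.127.255.255)
  202.104.0.0/13 (202.104.0.0 - 202.111.255.255)
Most specific is 202.104.0.0/13.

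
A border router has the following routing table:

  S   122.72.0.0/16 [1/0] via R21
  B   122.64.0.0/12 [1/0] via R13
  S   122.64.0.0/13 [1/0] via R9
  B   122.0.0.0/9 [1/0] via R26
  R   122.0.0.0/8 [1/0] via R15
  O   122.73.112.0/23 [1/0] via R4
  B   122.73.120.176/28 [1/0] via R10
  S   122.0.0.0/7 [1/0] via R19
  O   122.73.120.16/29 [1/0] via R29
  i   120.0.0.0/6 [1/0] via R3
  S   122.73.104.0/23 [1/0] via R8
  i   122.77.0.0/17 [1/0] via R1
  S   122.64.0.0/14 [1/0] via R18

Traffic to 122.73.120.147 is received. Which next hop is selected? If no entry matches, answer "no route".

R13

Routes whose prefix contains 122.73.120.147:
  120.0.0.0/6 (120.0.0.0 - 123.255.255.255) -> R3
  122.0.0.0/7 (122.0.0.0 - 123.255.255.255) -> R19
  122.0.0.0/8 (122.0.0.0 - 122.255.255.255) -> R15
  122.0.0.0/9 (122.0.0.0 - 122.127.255.255) -> R26
  122.64.0.0/12 (122.64.0.0 - 122.79.255.255) -> R13
More-specific entries that do NOT match:
  122.73.120.16/29 (122.73.120.16 - 122.73.120.23) does not contain 122.73.120.147
  122.73.120.176/28 (122.73.120.176 - 122.73.120.191) does not contain 122.73.120.147
  122.73.112.0/23 (122.73.112.0 - 122.73.113.255) does not contain 122.73.120.147
  122.73.104.0/23 (122.73.104.0 - 122.73.105.255) does not contain 122.73.120.147
  122.77.0.0/17 (122.77.0.0 - 122.77.127.255) does not contain 122.73.120.147
  122.72.0.0/16 (122.72.0.0 - 122.72.255.255) does not contain 122.73.120.147
  122.64.0.0/14 (122.64.0.0 - 122.67.255.255) does not contain 122.73.120.147
  122.64.0.0/13 (122.64.0.0 - 122.71.255.255) does not contain 122.73.120.147
Longest matching prefix is /12 -> next hop R13.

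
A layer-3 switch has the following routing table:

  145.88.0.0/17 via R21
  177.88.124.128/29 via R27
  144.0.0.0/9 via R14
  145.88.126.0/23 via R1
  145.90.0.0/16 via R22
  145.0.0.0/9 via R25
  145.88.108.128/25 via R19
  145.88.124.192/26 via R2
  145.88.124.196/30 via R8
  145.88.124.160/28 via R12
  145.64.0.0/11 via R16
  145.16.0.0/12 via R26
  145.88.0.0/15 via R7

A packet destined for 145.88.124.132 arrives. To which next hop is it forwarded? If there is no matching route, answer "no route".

Routes whose prefix contains 145.88.124.132:
  145.0.0.0/9 (145.0.0.0 - 145.127.255.255) -> R25
  145.64.0.0/11 (145.64.0.0 - 145.95.255.255) -> R16
  145.88.0.0/15 (145.88.0.0 - 145.89.255.255) -> R7
  145.88.0.0/17 (145.88.0.0 - 145.88.127.255) -> R21
More-specific entries that do NOT match:
  145.88.124.196/30 (145.88.124.196 - 145.88.124.199) does not contain 145.88.124.132
  177.88.124.128/29 (177.88.124.128 - 177.88.124.135) does not contain 145.88.124.132
  145.88.124.160/28 (145.88.124.160 - 145.88.124.175) does not contain 145.88.124.132
  145.88.124.192/26 (145.88.124.192 - 145.88.124.255) does not contain 145.88.124.132
  145.88.108.128/25 (145.88.108.128 - 145.88.108.255) does not contain 145.88.124.132
  145.88.126.0/23 (145.88.126.0 - 145.88.127.255) does not contain 145.88.124.132
Longest matching prefix is /17 -> next hop R21.

R21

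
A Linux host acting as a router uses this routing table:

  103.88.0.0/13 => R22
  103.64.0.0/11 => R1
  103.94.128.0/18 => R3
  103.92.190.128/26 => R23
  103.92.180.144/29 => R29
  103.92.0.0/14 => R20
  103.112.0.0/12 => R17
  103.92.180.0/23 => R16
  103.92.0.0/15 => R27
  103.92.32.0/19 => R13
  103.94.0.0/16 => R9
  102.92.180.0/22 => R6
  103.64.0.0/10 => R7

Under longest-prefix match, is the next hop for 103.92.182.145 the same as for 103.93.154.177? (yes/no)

103.92.182.145: longest match 103.92.0.0/15 -> R27
103.93.154.177: longest match 103.92.0.0/15 -> R27

yes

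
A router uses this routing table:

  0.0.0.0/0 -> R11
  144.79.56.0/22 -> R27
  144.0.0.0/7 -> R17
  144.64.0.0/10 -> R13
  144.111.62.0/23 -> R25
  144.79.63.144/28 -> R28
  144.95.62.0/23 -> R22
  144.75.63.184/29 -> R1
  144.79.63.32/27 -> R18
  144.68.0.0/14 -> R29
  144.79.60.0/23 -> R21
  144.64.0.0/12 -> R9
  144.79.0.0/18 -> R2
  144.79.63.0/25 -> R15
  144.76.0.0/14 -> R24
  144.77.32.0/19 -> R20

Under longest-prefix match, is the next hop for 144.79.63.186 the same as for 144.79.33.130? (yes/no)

144.79.63.186: longest match 144.79.0.0/18 -> R2
144.79.33.130: longest match 144.79.0.0/18 -> R2

yes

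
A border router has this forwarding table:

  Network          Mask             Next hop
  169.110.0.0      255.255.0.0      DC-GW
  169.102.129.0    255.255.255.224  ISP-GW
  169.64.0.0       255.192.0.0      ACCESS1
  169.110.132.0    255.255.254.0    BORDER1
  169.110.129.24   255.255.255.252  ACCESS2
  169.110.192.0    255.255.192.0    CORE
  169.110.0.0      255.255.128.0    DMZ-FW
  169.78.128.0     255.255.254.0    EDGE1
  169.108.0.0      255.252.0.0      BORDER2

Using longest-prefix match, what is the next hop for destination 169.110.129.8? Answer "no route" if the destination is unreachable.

Routes whose prefix contains 169.110.129.8:
  169.64.0.0/10 (169.64.0.0 - 169.127.255.255) -> ACCESS1
  169.108.0.0/14 (169.108.0.0 - 169.111.255.255) -> BORDER2
  169.110.0.0/16 (169.110.0.0 - 169.110.255.255) -> DC-GW
More-specific entries that do NOT match:
  169.110.129.24/30 (169.110.129.24 - 169.110.129.27) does not contain 169.110.129.8
  169.102.129.0/27 (169.102.129.0 - 169.102.129.31) does not contain 169.110.129.8
  169.110.132.0/23 (169.110.132.0 - 169.110.133.255) does not contain 169.110.129.8
  169.78.128.0/23 (169.78.128.0 - 169.78.129.255) does not contain 169.110.129.8
  169.110.192.0/18 (169.110.192.0 - 169.110.255.255) does not contain 169.110.129.8
  169.110.0.0/17 (169.110.0.0 - 169.110.127.255) does not contain 169.110.129.8
Longest matching prefix is /16 -> next hop DC-GW.

DC-GW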